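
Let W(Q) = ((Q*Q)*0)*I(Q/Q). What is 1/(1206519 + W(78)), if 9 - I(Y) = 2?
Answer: 1/1206519 ≈ 8.2883e-7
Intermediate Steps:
I(Y) = 7 (I(Y) = 9 - 1*2 = 9 - 2 = 7)
W(Q) = 0 (W(Q) = ((Q*Q)*0)*7 = (Q²*0)*7 = 0*7 = 0)
1/(1206519 + W(78)) = 1/(1206519 + 0) = 1/1206519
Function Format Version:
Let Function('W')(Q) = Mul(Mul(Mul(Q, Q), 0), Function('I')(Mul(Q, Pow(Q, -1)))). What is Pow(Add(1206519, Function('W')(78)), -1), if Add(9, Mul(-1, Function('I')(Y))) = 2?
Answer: Rational(1, 1206519) ≈ 8.2883e-7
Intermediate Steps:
Function('I')(Y) = 7 (Function('I')(Y) = Add(9, Mul(-1, 2)) = Add(9, -2) = 7)
Function('W')(Q) = 0 (Function('W')(Q) = Mul(Mul(Mul(Q, Q), 0), 7) = Mul(Mul(Pow(Q, 2), 0), 7) = Mul(0, 7) = 0)
Pow(Add(1206519, Function('W')(78)), -1) = Pow(Add(1206519, 0), -1) = Pow(1206519, -1) = Rational(1, 1206519)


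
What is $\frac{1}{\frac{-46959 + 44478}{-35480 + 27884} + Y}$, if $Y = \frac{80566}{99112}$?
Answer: $\frac{15684474}{17872421} \approx 0.87758$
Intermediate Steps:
$Y = \frac{40283}{49556}$ ($Y = 80566 \cdot \frac{1}{99112} = \frac{40283}{49556} \approx 0.81288$)
$\frac{1}{\frac{-46959 + 44478}{-35480 + 27884} + Y} = \frac{1}{\frac{-46959 + 44478}{-35480 + 27884} + \frac{40283}{49556}} = \frac{1}{- \frac{2481}{-7596} + \frac{40283}{49556}} = \frac{1}{\left(-2481\right) \left(- \frac{1}{7596}\right) + \frac{40283}{49556}} = \frac{1}{\frac{827}{2532} + \frac{40283}{49556}} = \frac{1}{\frac{17872421}{15684474}} = \frac{15684474}{17872421}$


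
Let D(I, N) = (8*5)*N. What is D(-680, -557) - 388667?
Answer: -410947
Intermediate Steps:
D(I, N) = 40*N
D(-680, -557) - 388667 = 40*(-557) - 388667 = -22280 - 388667 = -410947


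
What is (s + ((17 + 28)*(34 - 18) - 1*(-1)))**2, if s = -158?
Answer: 316969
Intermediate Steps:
(s + ((17 + 28)*(34 - 18) - 1*(-1)))**2 = (-158 + ((17 + 28)*(34 - 18) - 1*(-1)))**2 = (-158 + (45*16 + 1))**2 = (-158 + (720 + 1))**2 = (-158 + 721)**2 = 563**2 = 316969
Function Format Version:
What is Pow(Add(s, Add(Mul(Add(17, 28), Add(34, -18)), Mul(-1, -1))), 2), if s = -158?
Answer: 316969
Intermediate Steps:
Pow(Add(s, Add(Mul(Add(17, 28), Add(34, -18)), Mul(-1, -1))), 2) = Pow(Add(-158, Add(Mul(Add(17, 28), Add(34, -18)), Mul(-1, -1))), 2) = Pow(Add(-158, Add(Mul(45, 16), 1)), 2) = Pow(Add(-158, Add(720, 1)), 2) = Pow(Add(-158, 721), 2) = Pow(563, 2) = 316969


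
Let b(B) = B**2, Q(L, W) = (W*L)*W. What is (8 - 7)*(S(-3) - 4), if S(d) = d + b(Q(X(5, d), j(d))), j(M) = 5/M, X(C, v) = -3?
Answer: 562/9 ≈ 62.444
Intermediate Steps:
Q(L, W) = L*W**2 (Q(L, W) = (L*W)*W = L*W**2)
S(d) = d + 5625/d**4 (S(d) = d + (-3*25/d**2)**2 = d + (-75/d**2)**2 = d + 5625/d**4)
(8 - 7)*(S(-3) - 4) = (8 - 7)*((-3 + 5625/(-3)**4) - 4) = 1*((-3 + 5625*(1/81)) - 4) = 1*((-3 + 625/9) - 4) = 1*(598/9 - 4) = 1*(562/9) = 562/9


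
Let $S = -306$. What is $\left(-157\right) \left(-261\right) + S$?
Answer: $40671$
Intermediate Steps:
$\left(-157\right) \left(-261\right) + S = \left(-157\right) \left(-261\right) - 306 = 40977 - 306 = 40671$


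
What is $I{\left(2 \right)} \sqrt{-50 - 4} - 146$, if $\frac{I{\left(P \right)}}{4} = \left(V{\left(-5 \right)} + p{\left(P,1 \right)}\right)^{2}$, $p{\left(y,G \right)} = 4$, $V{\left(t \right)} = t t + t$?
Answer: $-146 + 6912 i \sqrt{6} \approx -146.0 + 16931.0 i$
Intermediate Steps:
$V{\left(t \right)} = t + t^{2}$ ($V{\left(t \right)} = t^{2} + t = t + t^{2}$)
$I{\left(P \right)} = 2304$ ($I{\left(P \right)} = 4 \left(- 5 \left(1 - 5\right) + 4\right)^{2} = 4 \left(\left(-5\right) \left(-4\right) + 4\right)^{2} = 4 \left(20 + 4\right)^{2} = 4 \cdot 24^{2} = 4 \cdot 576 = 2304$)
$I{\left(2 \right)} \sqrt{-50 - 4} - 146 = 2304 \sqrt{-50 - 4} - 146 = 2304 \sqrt{-54} - 146 = 2304 \cdot 3 i \sqrt{6} - 146 = 6912 i \sqrt{6} - 146 = -146 + 6912 i \sqrt{6}$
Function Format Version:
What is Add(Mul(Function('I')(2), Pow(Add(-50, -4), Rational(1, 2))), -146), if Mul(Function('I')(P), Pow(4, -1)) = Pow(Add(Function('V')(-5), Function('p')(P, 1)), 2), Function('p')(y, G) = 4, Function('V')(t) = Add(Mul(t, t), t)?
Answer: Add(-146, Mul(6912, I, Pow(6, Rational(1, 2)))) ≈ Add(-146.00, Mul(16931., I))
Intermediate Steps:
Function('V')(t) = Add(t, Pow(t, 2)) (Function('V')(t) = Add(Pow(t, 2), t) = Add(t, Pow(t, 2)))
Function('I')(P) = 2304 (Function('I')(P) = Mul(4, Pow(Add(Mul(-5, Add(1, -5)), 4), 2)) = Mul(4, Pow(Add(Mul(-5, -4), 4), 2)) = Mul(4, Pow(Add(20, 4), 2)) = Mul(4, Pow(24, 2)) = Mul(4, 576) = 2304)
Add(Mul(Function('I')(2), Pow(Add(-50, -4), Rational(1, 2))), -146) = Add(Mul(2304, Pow(Add(-50, -4), Rational(1, 2))), -146) = Add(Mul(2304, Pow(-54, Rational(1, 2))), -146) = Add(Mul(2304, Mul(3, I, Pow(6, Rational(1, 2)))), -146) = Add(Mul(6912, I, Pow(6, Rational(1, 2))), -146) = Add(-146, Mul(6912, I, Pow(6, Rational(1, 2))))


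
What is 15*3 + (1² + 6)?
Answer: 52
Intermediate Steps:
15*3 + (1² + 6) = 45 + (1 + 6) = 45 + 7 = 52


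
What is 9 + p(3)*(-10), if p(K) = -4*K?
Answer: 129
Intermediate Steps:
9 + p(3)*(-10) = 9 - 4*3*(-10) = 9 - 12*(-10) = 9 + 120 = 129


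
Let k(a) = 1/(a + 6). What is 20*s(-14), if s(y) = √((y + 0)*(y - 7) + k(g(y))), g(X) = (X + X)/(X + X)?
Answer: 20*√14413/7 ≈ 343.01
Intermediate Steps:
g(X) = 1 (g(X) = (2*X)/((2*X)) = (2*X)*(1/(2*X)) = 1)
k(a) = 1/(6 + a)
s(y) = √(⅐ + y*(-7 + y)) (s(y) = √((y + 0)*(y - 7) + 1/(6 + 1)) = √(y*(-7 + y) + 1/7) = √(y*(-7 + y) + ⅐) = √(⅐ + y*(-7 + y)))
20*s(-14) = 20*(√(7 - 343*(-14) + 49*(-14)²)/7) = 20*(√(7 + 4802 + 49*196)/7) = 20*(√(7 + 4802 + 9604)/7) = 20*(√14413/7) = 20*√14413/7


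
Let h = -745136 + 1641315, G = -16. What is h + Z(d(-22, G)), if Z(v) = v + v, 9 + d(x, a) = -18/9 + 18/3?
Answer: 896169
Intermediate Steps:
d(x, a) = -5 (d(x, a) = -9 + (-18/9 + 18/3) = -9 + (-18*⅑ + 18*(⅓)) = -9 + (-2 + 6) = -9 + 4 = -5)
h = 896179
Z(v) = 2*v
h + Z(d(-22, G)) = 896179 + 2*(-5) = 896179 - 10 = 896169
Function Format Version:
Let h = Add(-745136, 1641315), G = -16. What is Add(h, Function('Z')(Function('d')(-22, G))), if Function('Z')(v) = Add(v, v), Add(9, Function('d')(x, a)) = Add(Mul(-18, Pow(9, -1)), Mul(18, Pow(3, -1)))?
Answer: 896169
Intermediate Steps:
Function('d')(x, a) = -5 (Function('d')(x, a) = Add(-9, Add(Mul(-18, Pow(9, -1)), Mul(18, Pow(3, -1)))) = Add(-9, Add(Mul(-18, Rational(1, 9)), Mul(18, Rational(1, 3)))) = Add(-9, Add(-2, 6)) = Add(-9, 4) = -5)
h = 896179
Function('Z')(v) = Mul(2, v)
Add(h, Function('Z')(Function('d')(-22, G))) = Add(896179, Mul(2, -5)) = Add(896179, -10) = 896169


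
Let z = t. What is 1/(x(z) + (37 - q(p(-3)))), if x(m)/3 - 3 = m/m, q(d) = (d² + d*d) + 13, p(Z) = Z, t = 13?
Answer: 1/18 ≈ 0.055556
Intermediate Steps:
z = 13
q(d) = 13 + 2*d² (q(d) = (d² + d²) + 13 = 2*d² + 13 = 13 + 2*d²)
x(m) = 12 (x(m) = 9 + 3*(m/m) = 9 + 3*1 = 9 + 3 = 12)
1/(x(z) + (37 - q(p(-3)))) = 1/(12 + (37 - (13 + 2*(-3)²))) = 1/(12 + (37 - (13 + 2*9))) = 1/(12 + (37 - (13 + 18))) = 1/(12 + (37 - 1*31)) = 1/(12 + (37 - 31)) = 1/(12 + 6) = 1/18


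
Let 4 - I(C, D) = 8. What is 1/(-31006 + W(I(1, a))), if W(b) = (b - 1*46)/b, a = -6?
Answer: -2/61987 ≈ -3.2265e-5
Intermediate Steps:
I(C, D) = -4 (I(C, D) = 4 - 1*8 = 4 - 8 = -4)
W(b) = (-46 + b)/b (W(b) = (b - 46)/b = (-46 + b)/b)
1/(-31006 + W(I(1, a))) = 1/(-31006 + (-46 - 4)/(-4)) = 1/(-31006 - ¼*(-50)) = 1/(-31006 + 25/2) = 1/(-61987/2) = -2/61987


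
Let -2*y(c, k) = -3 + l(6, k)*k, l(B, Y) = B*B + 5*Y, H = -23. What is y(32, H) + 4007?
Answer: 3100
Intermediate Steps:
l(B, Y) = B² + 5*Y
y(c, k) = 3/2 - k*(36 + 5*k)/2 (y(c, k) = -(-3 + (6² + 5*k)*k)/2 = -(-3 + (36 + 5*k)*k)/2 = -(-3 + k*(36 + 5*k))/2 = 3/2 - k*(36 + 5*k)/2)
y(32, H) + 4007 = (3/2 - ½*(-23)*(36 + 5*(-23))) + 4007 = (3/2 - ½*(-23)*(36 - 115)) + 4007 = (3/2 - ½*(-23)*(-79)) + 4007 = (3/2 - 1817/2) + 4007 = -907 + 4007 = 3100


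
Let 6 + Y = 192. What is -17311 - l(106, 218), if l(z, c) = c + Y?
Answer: -17715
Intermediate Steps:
Y = 186 (Y = -6 + 192 = 186)
l(z, c) = 186 + c (l(z, c) = c + 186 = 186 + c)
-17311 - l(106, 218) = -17311 - (186 + 218) = -17311 - 1*404 = -17311 - 404 = -17715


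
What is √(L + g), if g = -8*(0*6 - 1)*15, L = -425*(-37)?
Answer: √15845 ≈ 125.88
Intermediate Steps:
L = 15725
g = 120 (g = -8*(0 - 1)*15 = -8*(-1)*15 = 8*15 = 120)
√(L + g) = √(15725 + 120) = √15845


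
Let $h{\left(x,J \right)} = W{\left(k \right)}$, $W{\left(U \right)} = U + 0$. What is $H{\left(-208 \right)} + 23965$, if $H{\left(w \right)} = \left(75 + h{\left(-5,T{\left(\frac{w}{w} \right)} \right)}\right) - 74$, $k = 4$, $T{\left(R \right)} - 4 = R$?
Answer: $23970$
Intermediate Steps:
$T{\left(R \right)} = 4 + R$
$W{\left(U \right)} = U$
$h{\left(x,J \right)} = 4$
$H{\left(w \right)} = 5$ ($H{\left(w \right)} = \left(75 + 4\right) - 74 = 79 - 74 = 5$)
$H{\left(-208 \right)} + 23965 = 5 + 23965 = 23970$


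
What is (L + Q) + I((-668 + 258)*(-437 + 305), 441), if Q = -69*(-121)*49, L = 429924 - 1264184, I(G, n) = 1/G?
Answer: -23009605079/54120 ≈ -4.2516e+5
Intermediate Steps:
L = -834260
Q = 409101 (Q = 8349*49 = 409101)
(L + Q) + I((-668 + 258)*(-437 + 305), 441) = (-834260 + 409101) + 1/((-668 + 258)*(-437 + 305)) = -425159 + 1/(-410*(-132)) = -425159 + 1/54120 = -23009605079/54120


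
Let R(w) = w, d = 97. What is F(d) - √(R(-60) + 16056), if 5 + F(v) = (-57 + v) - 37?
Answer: -2 - 2*√3999 ≈ -128.48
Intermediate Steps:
F(v) = -99 + v (F(v) = -5 + ((-57 + v) - 37) = -5 + (-94 + v) = -99 + v)
F(d) - √(R(-60) + 16056) = (-99 + 97) - √(-60 + 16056) = -2 - √15996 = -2 - 2*√3999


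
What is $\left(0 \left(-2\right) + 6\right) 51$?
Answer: $306$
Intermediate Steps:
$\left(0 \left(-2\right) + 6\right) 51 = \left(0 + 6\right) 51 = 6 \cdot 51 = 306$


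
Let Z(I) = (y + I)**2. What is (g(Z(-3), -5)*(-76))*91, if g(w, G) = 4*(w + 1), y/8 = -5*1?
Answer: -51178400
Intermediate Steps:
y = -40 (y = 8*(-5*1) = 8*(-5) = -40)
Z(I) = (-40 + I)**2
g(w, G) = 4 + 4*w (g(w, G) = 4*(1 + w) = 4 + 4*w)
(g(Z(-3), -5)*(-76))*91 = ((4 + 4*(-40 - 3)**2)*(-76))*91 = ((4 + 4*(-43)**2)*(-76))*91 = ((4 + 4*1849)*(-76))*91 = ((4 + 7396)*(-76))*91 = (7400*(-76))*91 = -562400*91 = -51178400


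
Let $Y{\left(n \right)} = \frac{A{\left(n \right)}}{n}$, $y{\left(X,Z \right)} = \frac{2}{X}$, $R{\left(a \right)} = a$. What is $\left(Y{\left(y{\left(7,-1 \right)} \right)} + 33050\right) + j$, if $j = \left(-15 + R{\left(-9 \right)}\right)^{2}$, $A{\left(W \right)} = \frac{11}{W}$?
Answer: $\frac{135043}{4} \approx 33761.0$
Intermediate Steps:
$j = 576$ ($j = \left(-15 - 9\right)^{2} = \left(-24\right)^{2} = 576$)
$Y{\left(n \right)} = \frac{11}{n^{2}}$ ($Y{\left(n \right)} = \frac{11 \frac{1}{n}}{n} = \frac{11}{n^{2}}$)
$\left(Y{\left(y{\left(7,-1 \right)} \right)} + 33050\right) + j = \left(\frac{11}{\frac{4}{49}} + 33050\right) + 576 = \left(11 \cdot \frac{49}{4} + 33050\right) + 576 = \left(\frac{539}{4} + 33050\right) + 576 = \frac{132739}{4} + 576 = \frac{135043}{4}$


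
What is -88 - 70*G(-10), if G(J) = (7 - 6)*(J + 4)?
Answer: 332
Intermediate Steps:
G(J) = 4 + J (G(J) = 1*(4 + J) = 4 + J)
-88 - 70*G(-10) = -88 - 70*(4 - 10) = -88 - 70*(-6) = -88 + 420 = 332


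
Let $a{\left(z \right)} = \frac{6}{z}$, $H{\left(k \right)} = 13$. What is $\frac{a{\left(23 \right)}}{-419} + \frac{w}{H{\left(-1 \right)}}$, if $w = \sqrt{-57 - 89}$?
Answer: $- \frac{6}{9637} + \frac{i \sqrt{146}}{13} \approx -0.0006226 + 0.92947 i$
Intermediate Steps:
$w = i \sqrt{146}$ ($w = \sqrt{-146} = i \sqrt{146} \approx 12.083 i$)
$\frac{a{\left(23 \right)}}{-419} + \frac{w}{H{\left(-1 \right)}} = \frac{6 \cdot \frac{1}{23}}{-419} + \frac{i \sqrt{146}}{13} = 6 \cdot \frac{1}{23} \left(- \frac{1}{419}\right) + i \sqrt{146} \cdot \frac{1}{13} = \frac{6}{23} \left(- \frac{1}{419}\right) + \frac{i \sqrt{146}}{13} = - \frac{6}{9637} + \frac{i \sqrt{146}}{13}$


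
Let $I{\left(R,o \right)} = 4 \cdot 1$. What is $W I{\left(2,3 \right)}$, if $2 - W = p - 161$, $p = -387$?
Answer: $2200$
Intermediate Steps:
$I{\left(R,o \right)} = 4$
$W = 550$ ($W = 2 - \left(-387 - 161\right) = 2 - -548 = 2 + 548 = 550$)
$W I{\left(2,3 \right)} = 550 \cdot 4 = 2200$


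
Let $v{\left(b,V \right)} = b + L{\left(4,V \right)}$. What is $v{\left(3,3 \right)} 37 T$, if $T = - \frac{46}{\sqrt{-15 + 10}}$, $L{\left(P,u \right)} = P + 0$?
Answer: $\frac{11914 i \sqrt{5}}{5} \approx 5328.1 i$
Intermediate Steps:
$L{\left(P,u \right)} = P$
$v{\left(b,V \right)} = 4 + b$ ($v{\left(b,V \right)} = b + 4 = 4 + b$)
$T = \frac{46 i \sqrt{5}}{5}$ ($T = - \frac{46}{\sqrt{-5}} = - \frac{46}{i \sqrt{5}} = - 46 \left(- \frac{i \sqrt{5}}{5}\right) = \frac{46 i \sqrt{5}}{5} \approx 20.572 i$)
$v{\left(3,3 \right)} 37 T = \left(4 + 3\right) 37 \frac{46 i \sqrt{5}}{5} = 7 \cdot 37 \frac{46 i \sqrt{5}}{5} = 259 \frac{46 i \sqrt{5}}{5} = \frac{11914 i \sqrt{5}}{5}$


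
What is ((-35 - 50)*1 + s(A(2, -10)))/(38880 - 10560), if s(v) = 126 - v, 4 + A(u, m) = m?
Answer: 11/5664 ≈ 0.0019421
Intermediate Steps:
A(u, m) = -4 + m
((-35 - 50)*1 + s(A(2, -10)))/(38880 - 10560) = ((-35 - 50)*1 + (126 - (-4 - 10)))/(38880 - 10560) = (-85*1 + (126 - 1*(-14)))/28320 = (-85 + (126 + 14))*(1/28320) = (-85 + 140)*(1/28320) = 55*(1/28320) = 11/5664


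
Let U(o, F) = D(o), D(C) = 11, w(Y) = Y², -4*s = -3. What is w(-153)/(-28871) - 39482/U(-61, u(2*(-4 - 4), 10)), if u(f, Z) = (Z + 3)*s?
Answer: -1140142321/317581 ≈ -3590.1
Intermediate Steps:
s = ¾ (s = -¼*(-3) = ¾ ≈ 0.75000)
u(f, Z) = 9/4 + 3*Z/4 (u(f, Z) = (Z + 3)*(¾) = (3 + Z)*(¾) = 9/4 + 3*Z/4)
U(o, F) = 11
w(-153)/(-28871) - 39482/U(-61, u(2*(-4 - 4), 10)) = (-153)²/(-28871) - 39482/11 = 23409*(-1/28871) - 39482*1/11 = -23409/28871 - 39482/11 = -1140142321/317581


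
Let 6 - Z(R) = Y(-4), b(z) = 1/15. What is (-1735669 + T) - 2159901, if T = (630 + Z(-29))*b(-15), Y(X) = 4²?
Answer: -11686586/3 ≈ -3.8955e+6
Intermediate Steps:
b(z) = 1/15
Y(X) = 16
Z(R) = -10 (Z(R) = 6 - 1*16 = 6 - 16 = -10)
T = 124/3 (T = (630 - 10)*(1/15) = 620*(1/15) = 124/3 ≈ 41.333)
(-1735669 + T) - 2159901 = (-1735669 + 124/3) - 2159901 = -5206883/3 - 2159901 = -11686586/3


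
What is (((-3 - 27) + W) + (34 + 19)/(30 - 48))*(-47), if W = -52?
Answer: 71863/18 ≈ 3992.4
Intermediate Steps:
(((-3 - 27) + W) + (34 + 19)/(30 - 48))*(-47) = (((-3 - 27) - 52) + (34 + 19)/(30 - 48))*(-47) = ((-30 - 52) + 53/(-18))*(-47) = (-82 + 53*(-1/18))*(-47) = (-82 - 53/18)*(-47) = -1529/18*(-47) = 71863/18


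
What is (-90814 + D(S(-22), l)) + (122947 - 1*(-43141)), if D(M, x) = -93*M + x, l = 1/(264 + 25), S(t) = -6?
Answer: 21915449/289 ≈ 75832.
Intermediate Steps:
l = 1/289 ≈ 0.0034602
D(M, x) = x - 93*M
(-90814 + D(S(-22), l)) + (122947 - 1*(-43141)) = (-90814 + (1/289 - 93*(-6))) + (122947 - 1*(-43141)) = (-90814 + (1/289 + 558)) + (122947 + 43141) = (-90814 + 161263/289) + 166088 = -26083983/289 + 166088 = 21915449/289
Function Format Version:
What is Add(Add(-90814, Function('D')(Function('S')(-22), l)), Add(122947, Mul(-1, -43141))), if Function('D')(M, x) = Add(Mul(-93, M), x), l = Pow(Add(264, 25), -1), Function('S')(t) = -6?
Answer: Rational(21915449, 289) ≈ 75832.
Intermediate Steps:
l = Rational(1, 289) (l = Pow(289, -1) = Rational(1, 289) ≈ 0.0034602)
Function('D')(M, x) = Add(x, Mul(-93, M))
Add(Add(-90814, Function('D')(Function('S')(-22), l)), Add(122947, Mul(-1, -43141))) = Add(Add(-90814, Add(Rational(1, 289), Mul(-93, -6))), Add(122947, Mul(-1, -43141))) = Add(Add(-90814, Add(Rational(1, 289), 558)), Add(122947, 43141)) = Add(Add(-90814, Rational(161263, 289)), 166088) = Add(Rational(-26083983, 289), 166088) = Rational(21915449, 289)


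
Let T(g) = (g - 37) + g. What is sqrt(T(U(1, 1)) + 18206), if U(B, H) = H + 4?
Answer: 7*sqrt(371) ≈ 134.83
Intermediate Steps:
U(B, H) = 4 + H
T(g) = -37 + 2*g (T(g) = (-37 + g) + g = -37 + 2*g)
sqrt(T(U(1, 1)) + 18206) = sqrt((-37 + 2*(4 + 1)) + 18206) = sqrt((-37 + 2*5) + 18206) = sqrt((-37 + 10) + 18206) = sqrt(-27 + 18206) = sqrt(18179) = 7*sqrt(371)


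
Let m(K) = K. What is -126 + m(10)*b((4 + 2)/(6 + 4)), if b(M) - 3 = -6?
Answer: -156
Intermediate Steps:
b(M) = -3 (b(M) = 3 - 6 = -3)
-126 + m(10)*b((4 + 2)/(6 + 4)) = -126 + 10*(-3) = -126 - 30 = -156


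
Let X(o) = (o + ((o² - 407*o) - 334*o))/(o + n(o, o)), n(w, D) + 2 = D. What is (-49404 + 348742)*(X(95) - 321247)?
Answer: -9048345809659/94 ≈ -9.6259e+10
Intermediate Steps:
n(w, D) = -2 + D
X(o) = (o² - 740*o)/(-2 + 2*o) (X(o) = (o + ((o² - 407*o) - 334*o))/(o + (-2 + o)) = (o + (o² - 741*o))/(-2 + 2*o) = (o² - 740*o)/(-2 + 2*o))
(-49404 + 348742)*(X(95) - 321247) = (-49404 + 348742)*((½)*95*(-740 + 95)/(-1 + 95) - 321247) = 299338*((½)*95*(-645)/94 - 321247) = 299338*((½)*95*(1/94)*(-645) - 321247) = 299338*(-61275/188 - 321247) = 299338*(-60455711/188) = -9048345809659/94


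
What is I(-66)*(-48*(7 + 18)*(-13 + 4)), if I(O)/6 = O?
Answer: -4276800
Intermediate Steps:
I(O) = 6*O
I(-66)*(-48*(7 + 18)*(-13 + 4)) = (6*(-66))*(-48*(7 + 18)*(-13 + 4)) = -(-19008)*25*(-9) = -(-19008)*(-225) = -396*10800 = -4276800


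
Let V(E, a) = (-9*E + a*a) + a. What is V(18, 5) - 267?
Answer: -399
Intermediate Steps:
V(E, a) = a + a**2 - 9*E (V(E, a) = (-9*E + a**2) + a = (a**2 - 9*E) + a = a + a**2 - 9*E)
V(18, 5) - 267 = (5 + 5**2 - 9*18) - 267 = (5 + 25 - 162) - 267 = -132 - 267 = -399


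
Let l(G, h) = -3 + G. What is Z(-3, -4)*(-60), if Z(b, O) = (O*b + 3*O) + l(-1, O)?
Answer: 240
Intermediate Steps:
Z(b, O) = -4 + 3*O + O*b (Z(b, O) = (O*b + 3*O) + (-3 - 1) = (3*O + O*b) - 4 = -4 + 3*O + O*b)
Z(-3, -4)*(-60) = (-4 + 3*(-4) - 4*(-3))*(-60) = (-4 - 12 + 12)*(-60) = -4*(-60) = 240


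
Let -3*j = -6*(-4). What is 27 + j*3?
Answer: 3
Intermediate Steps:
j = -8 (j = -(-2)*(-4) = -1/3*24 = -8)
27 + j*3 = 27 - 8*3 = 27 - 24 = 3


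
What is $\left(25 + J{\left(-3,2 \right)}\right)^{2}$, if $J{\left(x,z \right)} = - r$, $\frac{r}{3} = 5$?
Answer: $100$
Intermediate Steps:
$r = 15$ ($r = 3 \cdot 5 = 15$)
$J{\left(x,z \right)} = -15$ ($J{\left(x,z \right)} = \left(-1\right) 15 = -15$)
$\left(25 + J{\left(-3,2 \right)}\right)^{2} = \left(25 - 15\right)^{2} = 10^{2} = 100$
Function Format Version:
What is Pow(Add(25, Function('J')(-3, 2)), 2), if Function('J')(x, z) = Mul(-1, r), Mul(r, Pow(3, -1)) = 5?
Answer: 100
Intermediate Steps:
r = 15 (r = Mul(3, 5) = 15)
Function('J')(x, z) = -15 (Function('J')(x, z) = Mul(-1, 15) = -15)
Pow(Add(25, Function('J')(-3, 2)), 2) = Pow(Add(25, -15), 2) = Pow(10, 2) = 100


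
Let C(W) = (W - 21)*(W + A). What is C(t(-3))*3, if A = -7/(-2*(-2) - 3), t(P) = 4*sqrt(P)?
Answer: 297 - 336*I*sqrt(3) ≈ 297.0 - 581.97*I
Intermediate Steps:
A = -7 (A = -7/(4 - 3) = -7/1 = -7*1 = -7)
C(W) = (-21 + W)*(-7 + W) (C(W) = (W - 21)*(W - 7) = (-21 + W)*(-7 + W))
C(t(-3))*3 = (147 + (4*sqrt(-3))**2 - 112*sqrt(-3))*3 = (147 + (4*(I*sqrt(3)))**2 - 112*I*sqrt(3))*3 = (147 + (4*I*sqrt(3))**2 - 112*I*sqrt(3))*3 = (147 - 48 - 112*I*sqrt(3))*3 = (99 - 112*I*sqrt(3))*3 = 297 - 336*I*sqrt(3)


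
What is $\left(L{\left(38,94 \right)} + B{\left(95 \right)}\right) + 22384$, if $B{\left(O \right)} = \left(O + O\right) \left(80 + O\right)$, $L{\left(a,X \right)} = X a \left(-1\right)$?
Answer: $52062$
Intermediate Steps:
$L{\left(a,X \right)} = - X a$
$B{\left(O \right)} = 2 O \left(80 + O\right)$
$\left(L{\left(38,94 \right)} + B{\left(95 \right)}\right) + 22384 = \left(\left(-1\right) 94 \cdot 38 + 2 \cdot 95 \left(80 + 95\right)\right) + 22384 = \left(-3572 + 2 \cdot 95 \cdot 175\right) + 22384 = \left(-3572 + 33250\right) + 22384 = 29678 + 22384 = 52062$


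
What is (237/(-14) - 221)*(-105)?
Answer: 49965/2 ≈ 24983.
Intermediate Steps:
(237/(-14) - 221)*(-105) = (237*(-1/14) - 221)*(-105) = (-237/14 - 221)*(-105) = -3331/14*(-105) = 49965/2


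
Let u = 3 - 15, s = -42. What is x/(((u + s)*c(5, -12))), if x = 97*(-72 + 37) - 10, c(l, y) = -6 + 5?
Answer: -1135/18 ≈ -63.056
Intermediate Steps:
c(l, y) = -1
u = -12
x = -3405 (x = 97*(-35) - 10 = -3395 - 10 = -3405)
x/(((u + s)*c(5, -12))) = -3405*(-1/(-12 - 42)) = -3405/((-54*(-1))) = -3405/54 = -3405*1/54 = -1135/18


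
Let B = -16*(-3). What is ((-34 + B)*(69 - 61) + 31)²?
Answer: 20449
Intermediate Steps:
B = 48
((-34 + B)*(69 - 61) + 31)² = ((-34 + 48)*(69 - 61) + 31)² = (14*8 + 31)² = (112 + 31)² = 143² = 20449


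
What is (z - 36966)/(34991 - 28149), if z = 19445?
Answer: -17521/6842 ≈ -2.5608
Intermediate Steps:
(z - 36966)/(34991 - 28149) = (19445 - 36966)/(34991 - 28149) = -17521/6842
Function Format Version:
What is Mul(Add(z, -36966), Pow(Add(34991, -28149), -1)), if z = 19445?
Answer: Rational(-17521, 6842) ≈ -2.5608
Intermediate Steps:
Mul(Add(z, -36966), Pow(Add(34991, -28149), -1)) = Mul(Add(19445, -36966), Pow(Add(34991, -28149), -1)) = Mul(-17521, Pow(6842, -1)) = Mul(-17521, Rational(1, 6842)) = Rational(-17521, 6842)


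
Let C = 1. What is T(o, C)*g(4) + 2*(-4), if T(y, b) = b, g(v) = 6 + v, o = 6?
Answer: 2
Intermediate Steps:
T(o, C)*g(4) + 2*(-4) = 1*(6 + 4) + 2*(-4) = 1*10 - 8 = 10 - 8 = 2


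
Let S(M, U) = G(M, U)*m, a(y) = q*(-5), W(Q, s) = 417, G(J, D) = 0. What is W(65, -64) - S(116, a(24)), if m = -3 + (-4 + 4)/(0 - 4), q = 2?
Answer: 417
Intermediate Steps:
a(y) = -10 (a(y) = 2*(-5) = -10)
m = -3 (m = -3 + 0/(-4) = -3 + 0*(-¼) = -3 + 0 = -3)
S(M, U) = 0 (S(M, U) = 0*(-3) = 0)
W(65, -64) - S(116, a(24)) = 417 - 1*0 = 417 + 0 = 417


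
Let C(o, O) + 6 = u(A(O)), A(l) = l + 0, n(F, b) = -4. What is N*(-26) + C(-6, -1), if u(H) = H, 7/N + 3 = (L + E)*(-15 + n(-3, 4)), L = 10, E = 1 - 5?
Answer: -49/9 ≈ -5.4444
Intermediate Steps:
A(l) = l
E = -4
N = -7/117 (N = 7/(-3 + (10 - 4)*(-15 - 4)) = 7/(-3 + 6*(-19)) = 7/(-3 - 114) = 7/(-117) = 7*(-1/117) = -7/117 ≈ -0.059829)
C(o, O) = -6 + O
N*(-26) + C(-6, -1) = -7/117*(-26) + (-6 - 1) = 14/9 - 7 = -49/9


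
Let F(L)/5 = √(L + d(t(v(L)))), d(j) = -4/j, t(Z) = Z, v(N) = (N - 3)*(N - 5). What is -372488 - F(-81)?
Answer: -372488 - 5*I*√264194322/1806 ≈ -3.7249e+5 - 45.0*I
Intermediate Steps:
v(N) = (-5 + N)*(-3 + N) (v(N) = (-3 + N)*(-5 + N) = (-5 + N)*(-3 + N))
F(L) = 5*√(L - 4/(15 + L² - 8*L))
-372488 - F(-81) = -372488 - 5*√((-4 - 81*(15 + (-81)² - 8*(-81)))/(15 + (-81)² - 8*(-81))) = -372488 - 5*√((-4 - 81*(15 + 6561 + 648))/(15 + 6561 + 648)) = -372488 - 5*√((-4 - 81*7224)/7224) = -372488 - 5*√((-4 - 585144)/7224) = -372488 - 5*√((1/7224)*(-585148)) = -372488 - 5*√(-146287/1806) = -372488 - 5*I*√264194322/1806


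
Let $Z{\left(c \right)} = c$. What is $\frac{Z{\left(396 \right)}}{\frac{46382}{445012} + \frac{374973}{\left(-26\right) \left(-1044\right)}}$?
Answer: $\frac{36238217184}{1273685437} \approx 28.451$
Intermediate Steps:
$\frac{Z{\left(396 \right)}}{\frac{46382}{445012} + \frac{374973}{\left(-26\right) \left(-1044\right)}} = \frac{396}{\frac{46382}{445012} + \frac{374973}{\left(-26\right) \left(-1044\right)}} = \frac{396}{46382 \cdot \frac{1}{445012} + \frac{374973}{27144}} = \frac{396}{\frac{23191}{222506} + 374973 \cdot \frac{1}{27144}} = \frac{396}{\frac{23191}{222506} + \frac{124991}{9048}} = \frac{396}{\frac{14010539807}{1006617144}} = 396 \cdot \frac{1006617144}{14010539807} = \frac{36238217184}{1273685437}$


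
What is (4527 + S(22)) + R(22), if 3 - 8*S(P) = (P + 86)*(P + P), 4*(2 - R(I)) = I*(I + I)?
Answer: 29547/8 ≈ 3693.4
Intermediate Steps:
R(I) = 2 - I²/2 (R(I) = 2 - I*(I + I)/4 = 2 - I*2*I/4 = 2 - I²/2)
S(P) = 3/8 - P*(86 + P)/4 (S(P) = 3/8 - (P + 86)*(P + P)/8 = 3/8 - (86 + P)*2*P/8 = 3/8 - P*(86 + P)/4)
(4527 + S(22)) + R(22) = (4527 + (3/8 - 43/2*22 - ¼*22²)) + (2 - ½*22²) = (4527 + (3/8 - 473 - ¼*484)) + (2 - ½*484) = (4527 + (3/8 - 473 - 121)) + (2 - 242) = (4527 - 4749/8) - 240 = 31467/8 - 240 = 29547/8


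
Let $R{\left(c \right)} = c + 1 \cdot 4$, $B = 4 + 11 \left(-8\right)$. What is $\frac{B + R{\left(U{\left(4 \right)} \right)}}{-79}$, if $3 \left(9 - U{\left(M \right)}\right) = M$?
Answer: $\frac{217}{237} \approx 0.91561$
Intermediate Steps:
$B = -84$ ($B = 4 - 88 = -84$)
$U{\left(M \right)} = 9 - \frac{M}{3}$
$R{\left(c \right)} = 4 + c$ ($R{\left(c \right)} = c + 4 = 4 + c$)
$\frac{B + R{\left(U{\left(4 \right)} \right)}}{-79} = \frac{-84 + \left(4 + \left(9 - \frac{4}{3}\right)\right)}{-79} = - \frac{-84 + \left(4 + \left(9 - \frac{4}{3}\right)\right)}{79} = - \frac{-84 + \left(4 + \frac{23}{3}\right)}{79} = - \frac{-84 + \frac{35}{3}}{79} = \left(- \frac{1}{79}\right) \left(- \frac{217}{3}\right) = \frac{217}{237}$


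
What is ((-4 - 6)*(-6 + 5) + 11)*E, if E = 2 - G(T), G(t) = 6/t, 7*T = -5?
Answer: 1092/5 ≈ 218.40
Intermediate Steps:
T = -5/7 (T = (⅐)*(-5) = -5/7 ≈ -0.71429)
E = 52/5 (E = 2 - 6/(-5/7) = 2 - 6*(-7)/5 = 2 - 1*(-42/5) = 2 + 42/5 = 52/5 ≈ 10.400)
((-4 - 6)*(-6 + 5) + 11)*E = ((-4 - 6)*(-6 + 5) + 11)*(52/5) = (-10*(-1) + 11)*(52/5) = (10 + 11)*(52/5) = 21*(52/5) = 1092/5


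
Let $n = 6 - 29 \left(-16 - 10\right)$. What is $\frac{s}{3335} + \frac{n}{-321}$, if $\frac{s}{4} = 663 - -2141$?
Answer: $\frac{1065736}{1070535} \approx 0.99552$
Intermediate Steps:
$s = 11216$ ($s = 4 \left(663 - -2141\right) = 4 \left(663 + 2141\right) = 4 \cdot 2804 = 11216$)
$n = 760$ ($n = 6 - -754 = 6 + 754 = 760$)
$\frac{s}{3335} + \frac{n}{-321} = \frac{11216}{3335} + \frac{760}{-321} = 11216 \cdot \frac{1}{3335} + 760 \left(- \frac{1}{321}\right) = \frac{11216}{3335} - \frac{760}{321} = \frac{1065736}{1070535}$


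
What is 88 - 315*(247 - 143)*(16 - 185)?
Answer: 5536528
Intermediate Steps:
88 - 315*(247 - 143)*(16 - 185) = 88 - 32760*(-169) = 88 - 315*(-17576) = 88 + 5536440 = 5536528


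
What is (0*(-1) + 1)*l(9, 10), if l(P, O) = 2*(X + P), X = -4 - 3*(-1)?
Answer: 16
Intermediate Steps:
X = -1 (X = -4 + 3 = -1)
l(P, O) = -2 + 2*P (l(P, O) = 2*(-1 + P) = -2 + 2*P)
(0*(-1) + 1)*l(9, 10) = (0*(-1) + 1)*(-2 + 2*9) = (0 + 1)*(-2 + 18) = 1*16 = 16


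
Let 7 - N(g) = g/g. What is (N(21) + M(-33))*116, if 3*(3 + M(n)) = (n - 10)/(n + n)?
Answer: 36946/99 ≈ 373.19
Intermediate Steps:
N(g) = 6 (N(g) = 7 - g/g = 7 - 1*1 = 7 - 1 = 6)
M(n) = -3 + (-10 + n)/(6*n) (M(n) = -3 + ((n - 10)/(n + n))/3 = -3 + ((-10 + n)/((2*n)))/3 = -3 + ((-10 + n)*(1/(2*n)))/3 = -3 + ((-10 + n)/(2*n))/3 = -3 + (-10 + n)/(6*n))
(N(21) + M(-33))*116 = (6 + (⅙)*(-10 - 17*(-33))/(-33))*116 = (6 + (⅙)*(-1/33)*(-10 + 561))*116 = (6 + (⅙)*(-1/33)*551)*116 = (6 - 551/198)*116 = (637/198)*116 = 36946/99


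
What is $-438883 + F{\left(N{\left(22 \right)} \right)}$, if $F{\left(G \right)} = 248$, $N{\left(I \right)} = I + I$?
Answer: $-438635$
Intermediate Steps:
$N{\left(I \right)} = 2 I$
$-438883 + F{\left(N{\left(22 \right)} \right)} = -438883 + 248 = -438635$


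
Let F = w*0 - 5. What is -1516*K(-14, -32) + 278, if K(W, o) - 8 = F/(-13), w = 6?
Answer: -161630/13 ≈ -12433.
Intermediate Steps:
F = -5 (F = 6*0 - 5 = 0 - 5 = -5)
K(W, o) = 109/13 (K(W, o) = 8 - 5/(-13) = 8 - 5*(-1/13) = 8 + 5/13 = 109/13)
-1516*K(-14, -32) + 278 = -1516*109/13 + 278 = -165244/13 + 278 = -161630/13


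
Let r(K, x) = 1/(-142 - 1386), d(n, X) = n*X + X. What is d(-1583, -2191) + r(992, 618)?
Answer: 5296295535/1528 ≈ 3.4662e+6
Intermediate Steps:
d(n, X) = X + X*n (d(n, X) = X*n + X = X + X*n)
r(K, x) = -1/1528 (r(K, x) = 1/(-1528) = -1/1528)
d(-1583, -2191) + r(992, 618) = -2191*(1 - 1583) - 1/1528 = -2191*(-1582) - 1/1528 = 3466162 - 1/1528 = 5296295535/1528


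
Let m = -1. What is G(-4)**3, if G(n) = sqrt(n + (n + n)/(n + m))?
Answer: -24*I*sqrt(15)/25 ≈ -3.7181*I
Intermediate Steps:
G(n) = sqrt(n + 2*n/(-1 + n)) (G(n) = sqrt(n + (n + n)/(n - 1)) = sqrt(n + (2*n)/(-1 + n)) = sqrt(n + 2*n/(-1 + n)))
G(-4)**3 = (sqrt(-4*(1 - 4)/(-1 - 4)))**3 = (sqrt(-4*(-3)/(-5)))**3 = (sqrt(-4*(-1/5)*(-3)))**3 = (sqrt(-12/5))**3 = (2*I*sqrt(15)/5)**3 = -24*I*sqrt(15)/25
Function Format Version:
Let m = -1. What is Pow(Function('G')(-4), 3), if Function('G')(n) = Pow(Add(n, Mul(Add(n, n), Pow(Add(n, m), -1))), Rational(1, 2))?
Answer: Mul(Rational(-24, 25), I, Pow(15, Rational(1, 2))) ≈ Mul(-3.7181, I)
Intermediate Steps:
Function('G')(n) = Pow(Add(n, Mul(2, n, Pow(Add(-1, n), -1))), Rational(1, 2)) (Function('G')(n) = Pow(Add(n, Mul(Add(n, n), Pow(Add(n, -1), -1))), Rational(1, 2)) = Pow(Add(n, Mul(Mul(2, n), Pow(Add(-1, n), -1))), Rational(1, 2)) = Pow(Add(n, Mul(2, n, Pow(Add(-1, n), -1))), Rational(1, 2)))
Pow(Function('G')(-4), 3) = Pow(Pow(Mul(-4, Pow(Add(-1, -4), -1), Add(1, -4)), Rational(1, 2)), 3) = Pow(Pow(Mul(-4, Pow(-5, -1), -3), Rational(1, 2)), 3) = Pow(Pow(Mul(-4, Rational(-1, 5), -3), Rational(1, 2)), 3) = Pow(Pow(Rational(-12, 5), Rational(1, 2)), 3) = Pow(Mul(Rational(2, 5), I, Pow(15, Rational(1, 2))), 3) = Mul(Rational(-24, 25), I, Pow(15, Rational(1, 2)))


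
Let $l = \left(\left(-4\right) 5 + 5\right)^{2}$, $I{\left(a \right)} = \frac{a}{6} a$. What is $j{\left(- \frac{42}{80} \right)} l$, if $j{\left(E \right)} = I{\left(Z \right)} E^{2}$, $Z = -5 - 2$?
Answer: $\frac{64827}{128} \approx 506.46$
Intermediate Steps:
$Z = -7$ ($Z = -5 - 2 = -7$)
$I{\left(a \right)} = \frac{a^{2}}{6}$ ($I{\left(a \right)} = a \frac{1}{6} a = \frac{a}{6} a = \frac{a^{2}}{6}$)
$l = 225$ ($l = \left(-20 + 5\right)^{2} = \left(-15\right)^{2} = 225$)
$j{\left(E \right)} = \frac{49 E^{2}}{6}$ ($j{\left(E \right)} = \frac{\left(-7\right)^{2}}{6} E^{2} = \frac{1}{6} \cdot 49 E^{2} = \frac{49 E^{2}}{6}$)
$j{\left(- \frac{42}{80} \right)} l = \frac{49 \left(- \frac{42}{80}\right)^{2}}{6} \cdot 225 = \frac{49 \left(\left(-42\right) \frac{1}{80}\right)^{2}}{6} \cdot 225 = \frac{49 \left(- \frac{21}{40}\right)^{2}}{6} \cdot 225 = \frac{49}{6} \cdot \frac{441}{1600} \cdot 225 = \frac{7203}{3200} \cdot 225 = \frac{64827}{128}$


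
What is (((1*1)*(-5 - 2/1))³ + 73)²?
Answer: 72900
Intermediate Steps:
(((1*1)*(-5 - 2/1))³ + 73)² = ((1*(-5 - 2*1))³ + 73)² = ((1*(-5 - 2))³ + 73)² = ((1*(-7))³ + 73)² = ((-7)³ + 73)² = (-343 + 73)² = (-270)² = 72900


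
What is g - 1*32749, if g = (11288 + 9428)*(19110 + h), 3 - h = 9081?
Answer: 207790163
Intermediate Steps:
h = -9078 (h = 3 - 1*9081 = 3 - 9081 = -9078)
g = 207822912 (g = (11288 + 9428)*(19110 - 9078) = 20716*10032 = 207822912)
g - 1*32749 = 207822912 - 1*32749 = 207822912 - 32749 = 207790163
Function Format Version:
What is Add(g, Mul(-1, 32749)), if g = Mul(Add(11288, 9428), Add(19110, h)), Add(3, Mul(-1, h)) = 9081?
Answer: 207790163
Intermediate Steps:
h = -9078 (h = Add(3, Mul(-1, 9081)) = Add(3, -9081) = -9078)
g = 207822912 (g = Mul(Add(11288, 9428), Add(19110, -9078)) = Mul(20716, 10032) = 207822912)
Add(g, Mul(-1, 32749)) = Add(207822912, Mul(-1, 32749)) = Add(207822912, -32749) = 207790163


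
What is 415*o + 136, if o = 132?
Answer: 54916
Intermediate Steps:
415*o + 136 = 415*132 + 136 = 54780 + 136 = 54916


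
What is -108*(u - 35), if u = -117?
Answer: 16416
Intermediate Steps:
-108*(u - 35) = -108*(-117 - 35) = -108*(-152) = 16416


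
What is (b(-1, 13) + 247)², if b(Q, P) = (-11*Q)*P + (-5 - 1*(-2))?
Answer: 149769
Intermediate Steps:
b(Q, P) = -3 - 11*P*Q (b(Q, P) = -11*P*Q + (-5 + 2) = -11*P*Q - 3 = -3 - 11*P*Q)
(b(-1, 13) + 247)² = ((-3 - 11*13*(-1)) + 247)² = ((-3 + 143) + 247)² = (140 + 247)² = 387² = 149769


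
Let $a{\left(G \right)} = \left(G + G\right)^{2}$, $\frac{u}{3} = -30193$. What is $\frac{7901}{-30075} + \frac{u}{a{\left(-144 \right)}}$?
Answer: $- \frac{375500441}{277171200} \approx -1.3548$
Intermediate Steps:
$u = -90579$ ($u = 3 \left(-30193\right) = -90579$)
$a{\left(G \right)} = 4 G^{2}$ ($a{\left(G \right)} = \left(2 G\right)^{2} = 4 G^{2}$)
$\frac{7901}{-30075} + \frac{u}{a{\left(-144 \right)}} = \frac{7901}{-30075} - \frac{90579}{4 \left(-144\right)^{2}} = 7901 \left(- \frac{1}{30075}\right) - \frac{90579}{4 \cdot 20736} = - \frac{7901}{30075} - \frac{90579}{82944} = - \frac{7901}{30075} - \frac{30193}{27648} = - \frac{375500441}{277171200}$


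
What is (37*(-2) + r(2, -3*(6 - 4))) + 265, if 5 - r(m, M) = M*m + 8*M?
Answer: 256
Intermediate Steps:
r(m, M) = 5 - 8*M - M*m (r(m, M) = 5 - (M*m + 8*M) = 5 - (8*M + M*m) = 5 + (-8*M - M*m) = 5 - 8*M - M*m)
(37*(-2) + r(2, -3*(6 - 4))) + 265 = (37*(-2) + (5 - (-24)*(6 - 4) - 1*(-3*(6 - 4))*2)) + 265 = (-74 + (5 - (-24)*2 - 1*(-3*2)*2)) + 265 = (-74 + (5 - 8*(-6) - 1*(-6)*2)) + 265 = (-74 + (5 + 48 + 12)) + 265 = (-74 + 65) + 265 = -9 + 265 = 256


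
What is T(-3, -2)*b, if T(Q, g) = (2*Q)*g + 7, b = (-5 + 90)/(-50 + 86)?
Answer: 1615/36 ≈ 44.861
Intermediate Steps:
b = 85/36 ≈ 2.3611
T(Q, g) = 7 + 2*Q*g (T(Q, g) = 2*Q*g + 7 = 7 + 2*Q*g)
T(-3, -2)*b = (7 + 2*(-3)*(-2))*(85/36) = (7 + 12)*(85/36) = 19*(85/36) = 1615/36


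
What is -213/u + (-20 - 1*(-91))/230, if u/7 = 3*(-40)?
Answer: 3621/6440 ≈ 0.56227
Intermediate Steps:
u = -840 (u = 7*(3*(-40)) = 7*(-120) = -840)
-213/u + (-20 - 1*(-91))/230 = -213/(-840) + (-20 - 1*(-91))/230 = -213*(-1/840) + (-20 + 91)*(1/230) = 71/280 + 71*(1/230) = 71/280 + 71/230 = 3621/6440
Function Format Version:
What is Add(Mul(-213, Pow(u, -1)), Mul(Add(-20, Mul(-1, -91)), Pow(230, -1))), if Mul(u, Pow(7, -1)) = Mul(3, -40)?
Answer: Rational(3621, 6440) ≈ 0.56227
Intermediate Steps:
u = -840 (u = Mul(7, Mul(3, -40)) = Mul(7, -120) = -840)
Add(Mul(-213, Pow(u, -1)), Mul(Add(-20, Mul(-1, -91)), Pow(230, -1))) = Add(Mul(-213, Pow(-840, -1)), Mul(Add(-20, Mul(-1, -91)), Pow(230, -1))) = Add(Mul(-213, Rational(-1, 840)), Mul(Add(-20, 91), Rational(1, 230))) = Add(Rational(71, 280), Mul(71, Rational(1, 230))) = Add(Rational(71, 280), Rational(71, 230)) = Rational(3621, 6440)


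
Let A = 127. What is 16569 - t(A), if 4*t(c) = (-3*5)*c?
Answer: 68181/4 ≈ 17045.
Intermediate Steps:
t(c) = -15*c/4 (t(c) = ((-3*5)*c)/4 = (-15*c)/4 = -15*c/4)
16569 - t(A) = 16569 - (-15)*127/4 = 16569 - 1*(-1905/4) = 16569 + 1905/4 = 68181/4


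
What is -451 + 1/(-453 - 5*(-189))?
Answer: -221891/492 ≈ -451.00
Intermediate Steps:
-451 + 1/(-453 - 5*(-189)) = -451 + 1/(-453 + 945) = -451 + 1/492 = -221891/492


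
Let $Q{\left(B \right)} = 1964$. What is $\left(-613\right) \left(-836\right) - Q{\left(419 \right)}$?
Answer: $510504$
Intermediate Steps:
$\left(-613\right) \left(-836\right) - Q{\left(419 \right)} = \left(-613\right) \left(-836\right) - 1964 = 512468 - 1964 = 510504$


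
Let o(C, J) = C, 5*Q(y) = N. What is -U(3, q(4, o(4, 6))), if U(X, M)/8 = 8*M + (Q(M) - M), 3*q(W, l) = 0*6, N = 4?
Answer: -32/5 ≈ -6.4000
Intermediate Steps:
Q(y) = ⅘ (Q(y) = (⅕)*4 = ⅘)
q(W, l) = 0 (q(W, l) = (0*6)/3 = (⅓)*0 = 0)
U(X, M) = 32/5 + 56*M (U(X, M) = 8*(8*M + (⅘ - M)) = 8*(⅘ + 7*M) = 32/5 + 56*M)
-U(3, q(4, o(4, 6))) = -(32/5 + 56*0) = -(32/5 + 0) = -1*32/5 = -32/5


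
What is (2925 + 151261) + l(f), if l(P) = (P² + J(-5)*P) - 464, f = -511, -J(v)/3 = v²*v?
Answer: 223218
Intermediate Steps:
J(v) = -3*v³ (J(v) = -3*v²*v = -3*v³)
l(P) = -464 + P² + 375*P (l(P) = (P² + (-3*(-5)³)*P) - 464 = (P² + (-3*(-125))*P) - 464 = (P² + 375*P) - 464 = -464 + P² + 375*P)
(2925 + 151261) + l(f) = (2925 + 151261) + (-464 + (-511)² + 375*(-511)) = 154186 + (-464 + 261121 - 191625) = 154186 + 69032 = 223218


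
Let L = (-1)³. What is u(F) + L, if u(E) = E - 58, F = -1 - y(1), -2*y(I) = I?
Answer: -119/2 ≈ -59.500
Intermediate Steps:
y(I) = -I/2
F = -½ (F = -1 - (-1)/2 = -1 - 1*(-½) = -1 + ½ = -½ ≈ -0.50000)
u(E) = -58 + E
L = -1
u(F) + L = (-58 - ½) - 1 = -117/2 - 1 = -119/2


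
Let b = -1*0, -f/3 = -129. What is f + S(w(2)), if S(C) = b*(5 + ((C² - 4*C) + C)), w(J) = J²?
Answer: 387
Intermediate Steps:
f = 387 (f = -3*(-129) = 387)
b = 0
S(C) = 0 (S(C) = 0*(5 + ((C² - 4*C) + C)) = 0*(5 + (C² - 3*C)) = 0*(5 + C² - 3*C) = 0)
f + S(w(2)) = 387 + 0 = 387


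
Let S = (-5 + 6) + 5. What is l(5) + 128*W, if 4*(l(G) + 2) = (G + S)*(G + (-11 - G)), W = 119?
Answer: 60799/4 ≈ 15200.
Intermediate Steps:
S = 6 (S = 1 + 5 = 6)
l(G) = -37/2 - 11*G/4 (l(G) = -2 + ((G + 6)*(G + (-11 - G)))/4 = -2 + ((6 + G)*(-11))/4 = -2 + (-66 - 11*G)/4 = -2 + (-33/2 - 11*G/4) = -37/2 - 11*G/4)
l(5) + 128*W = (-37/2 - 11/4*5) + 128*119 = (-37/2 - 55/4) + 15232 = -129/4 + 15232 = 60799/4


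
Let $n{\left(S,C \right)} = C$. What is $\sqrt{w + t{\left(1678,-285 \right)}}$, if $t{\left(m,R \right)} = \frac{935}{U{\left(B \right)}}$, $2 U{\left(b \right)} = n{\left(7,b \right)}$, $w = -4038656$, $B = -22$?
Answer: $9 i \sqrt{49861} \approx 2009.7 i$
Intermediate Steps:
$U{\left(b \right)} = \frac{b}{2}$
$t{\left(m,R \right)} = -85$ ($t{\left(m,R \right)} = \frac{935}{\frac{1}{2} \left(-22\right)} = \frac{935}{-11} = 935 \left(- \frac{1}{11}\right) = -85$)
$\sqrt{w + t{\left(1678,-285 \right)}} = \sqrt{-4038656 - 85} = \sqrt{-4038741} = 9 i \sqrt{49861}$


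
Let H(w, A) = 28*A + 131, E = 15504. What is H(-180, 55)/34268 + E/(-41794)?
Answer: -230726649/716098396 ≈ -0.32220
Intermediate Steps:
H(w, A) = 131 + 28*A
H(-180, 55)/34268 + E/(-41794) = (131 + 28*55)/34268 + 15504/(-41794) = (131 + 1540)*(1/34268) + 15504*(-1/41794) = 1671*(1/34268) - 7752/20897 = 1671/34268 - 7752/20897 = -230726649/716098396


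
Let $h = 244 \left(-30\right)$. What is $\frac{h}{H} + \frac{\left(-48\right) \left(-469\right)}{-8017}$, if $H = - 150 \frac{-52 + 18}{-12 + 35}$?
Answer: $- \frac{24409222}{681445} \approx -35.82$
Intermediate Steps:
$h = -7320$
$H = \frac{5100}{23}$ ($H = - 150 \left(- \frac{34}{23}\right) = - 150 \left(\left(-34\right) \frac{1}{23}\right) = \left(-150\right) \left(- \frac{34}{23}\right) = \frac{5100}{23} \approx 221.74$)
$\frac{h}{H} + \frac{\left(-48\right) \left(-469\right)}{-8017} = - \frac{7320}{\frac{5100}{23}} + \frac{\left(-48\right) \left(-469\right)}{-8017} = \left(-7320\right) \frac{23}{5100} + 22512 \left(- \frac{1}{8017}\right) = - \frac{2806}{85} - \frac{22512}{8017} = - \frac{24409222}{681445}$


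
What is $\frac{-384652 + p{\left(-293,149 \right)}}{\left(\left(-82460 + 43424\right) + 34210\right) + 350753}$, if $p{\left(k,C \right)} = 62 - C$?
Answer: $- \frac{384739}{345927} \approx -1.1122$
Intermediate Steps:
$\frac{-384652 + p{\left(-293,149 \right)}}{\left(\left(-82460 + 43424\right) + 34210\right) + 350753} = \frac{-384652 + \left(62 - 149\right)}{\left(\left(-82460 + 43424\right) + 34210\right) + 350753} = \frac{-384652 + \left(62 - 149\right)}{\left(-39036 + 34210\right) + 350753} = \frac{-384652 - 87}{-4826 + 350753} = - \frac{384739}{345927}$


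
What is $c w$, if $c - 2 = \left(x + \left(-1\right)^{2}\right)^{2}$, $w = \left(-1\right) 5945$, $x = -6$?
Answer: $-160515$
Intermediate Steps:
$w = -5945$
$c = 27$ ($c = 2 + \left(-6 + \left(-1\right)^{2}\right)^{2} = 2 + \left(-6 + 1\right)^{2} = 2 + \left(-5\right)^{2} = 2 + 25 = 27$)
$c w = 27 \left(-5945\right) = -160515$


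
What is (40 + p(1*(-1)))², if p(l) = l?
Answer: 1521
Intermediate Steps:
(40 + p(1*(-1)))² = (40 + 1*(-1))² = (40 - 1)² = 39² = 1521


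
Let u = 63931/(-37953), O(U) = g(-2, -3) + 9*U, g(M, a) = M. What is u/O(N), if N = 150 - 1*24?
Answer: -63931/42962796 ≈ -0.0014881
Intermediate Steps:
N = 126 (N = 150 - 24 = 126)
O(U) = -2 + 9*U
u = -63931/37953 (u = 63931*(-1/37953) = -63931/37953 ≈ -1.6845)
u/O(N) = -63931/(37953*(-2 + 9*126)) = -63931/(37953*(-2 + 1134)) = -63931/37953/1132 = -63931/37953*1/1132 = -63931/42962796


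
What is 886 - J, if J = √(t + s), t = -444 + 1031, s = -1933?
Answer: 886 - I*√1346 ≈ 886.0 - 36.688*I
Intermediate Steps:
t = 587
J = I*√1346 (J = √(587 - 1933) = √(-1346) = I*√1346 ≈ 36.688*I)
886 - J = 886 - I*√1346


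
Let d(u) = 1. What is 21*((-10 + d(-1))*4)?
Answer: -756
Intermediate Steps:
21*((-10 + d(-1))*4) = 21*((-10 + 1)*4) = 21*(-9*4) = 21*(-36) = -756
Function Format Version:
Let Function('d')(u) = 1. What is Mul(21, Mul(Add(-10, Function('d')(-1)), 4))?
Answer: -756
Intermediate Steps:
Mul(21, Mul(Add(-10, Function('d')(-1)), 4)) = Mul(21, Mul(Add(-10, 1), 4)) = Mul(21, Mul(-9, 4)) = Mul(21, -36) = -756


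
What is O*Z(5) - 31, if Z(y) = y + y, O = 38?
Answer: 349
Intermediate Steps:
Z(y) = 2*y
O*Z(5) - 31 = 38*(2*5) - 31 = 38*10 - 31 = 380 - 31 = 349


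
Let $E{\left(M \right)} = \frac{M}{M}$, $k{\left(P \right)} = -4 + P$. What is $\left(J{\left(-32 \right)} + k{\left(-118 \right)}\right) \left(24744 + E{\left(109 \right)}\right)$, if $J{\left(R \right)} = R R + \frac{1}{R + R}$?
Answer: $\frac{1428454615}{64} \approx 2.232 \cdot 10^{7}$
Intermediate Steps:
$E{\left(M \right)} = 1$
$J{\left(R \right)} = R^{2} + \frac{1}{2 R}$
$\left(J{\left(-32 \right)} + k{\left(-118 \right)}\right) \left(24744 + E{\left(109 \right)}\right) = \left(\frac{\frac{1}{2} + \left(-32\right)^{3}}{-32} - 122\right) \left(24744 + 1\right) = \left(- \frac{\frac{1}{2} - 32768}{32} - 122\right) 24745 = \left(\left(- \frac{1}{32}\right) \left(- \frac{65535}{2}\right) - 122\right) 24745 = \left(\frac{65535}{64} - 122\right) 24745 = \frac{57727}{64} \cdot 24745 = \frac{1428454615}{64}$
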